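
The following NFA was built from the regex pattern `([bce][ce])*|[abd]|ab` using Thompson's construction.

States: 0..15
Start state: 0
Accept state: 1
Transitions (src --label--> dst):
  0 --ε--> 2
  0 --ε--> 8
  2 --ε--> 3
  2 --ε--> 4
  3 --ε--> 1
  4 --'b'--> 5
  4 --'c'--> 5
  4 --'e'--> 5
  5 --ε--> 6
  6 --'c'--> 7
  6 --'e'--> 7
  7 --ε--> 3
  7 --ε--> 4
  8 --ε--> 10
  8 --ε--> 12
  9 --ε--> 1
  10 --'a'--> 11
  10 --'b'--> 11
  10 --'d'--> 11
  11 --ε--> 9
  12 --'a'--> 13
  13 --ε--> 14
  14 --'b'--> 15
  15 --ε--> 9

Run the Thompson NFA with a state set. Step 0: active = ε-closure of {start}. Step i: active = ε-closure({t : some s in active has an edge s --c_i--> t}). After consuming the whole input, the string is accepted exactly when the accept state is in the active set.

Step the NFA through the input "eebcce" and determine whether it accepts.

Answer: ACCEPT

Steps:
start: ε-closure({0}) = {0,1,2,3,4,8,10,12}
'e' @ 1: {5,6}
'e' @ 2: {1,3,4,7}  ✓accept
'b' @ 3: {5,6}
'c' @ 4: {1,3,4,7}  ✓accept
'c' @ 5: {5,6}
'e' @ 6: {1,3,4,7}  ✓accept
end set {1,3,4,7} — state 1 in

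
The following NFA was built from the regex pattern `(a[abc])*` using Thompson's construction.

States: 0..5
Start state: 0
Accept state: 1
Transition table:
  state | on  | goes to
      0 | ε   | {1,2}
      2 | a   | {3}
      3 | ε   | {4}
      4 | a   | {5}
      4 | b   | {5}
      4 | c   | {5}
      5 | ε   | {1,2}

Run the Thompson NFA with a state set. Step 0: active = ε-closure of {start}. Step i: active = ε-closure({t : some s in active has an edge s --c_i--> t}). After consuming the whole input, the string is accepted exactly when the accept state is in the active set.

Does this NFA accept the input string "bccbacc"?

initial (ε-close {0}): {0,1,2}
'b' @ 1: {}  — no active states
rest 'ccbacc' ignored (set empty)
end set {} — state 1 not in

Answer: REJECT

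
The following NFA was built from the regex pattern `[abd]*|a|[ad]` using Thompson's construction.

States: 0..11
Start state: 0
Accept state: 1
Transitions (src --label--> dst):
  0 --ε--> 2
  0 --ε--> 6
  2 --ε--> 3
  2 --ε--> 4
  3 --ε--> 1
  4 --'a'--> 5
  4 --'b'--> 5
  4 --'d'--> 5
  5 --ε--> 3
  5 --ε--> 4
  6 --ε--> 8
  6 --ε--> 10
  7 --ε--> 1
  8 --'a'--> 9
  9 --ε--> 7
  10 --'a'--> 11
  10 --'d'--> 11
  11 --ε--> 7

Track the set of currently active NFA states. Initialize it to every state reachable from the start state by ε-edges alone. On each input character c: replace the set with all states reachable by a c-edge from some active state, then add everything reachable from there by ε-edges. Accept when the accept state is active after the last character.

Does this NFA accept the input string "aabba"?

S₀ = ε-closure({0}) = {0,1,2,3,4,6,8,10}
'a' @ 1: {1,3,4,5,7,9,11}  ✓accept
'a' @ 2: {1,3,4,5}  ✓accept
'b' @ 3: {1,3,4,5}  ✓accept
'b' @ 4: {1,3,4,5}  ✓accept
'a' @ 5: {1,3,4,5}  ✓accept
final: {1,3,4,5}; accept 1 in set

Answer: ACCEPT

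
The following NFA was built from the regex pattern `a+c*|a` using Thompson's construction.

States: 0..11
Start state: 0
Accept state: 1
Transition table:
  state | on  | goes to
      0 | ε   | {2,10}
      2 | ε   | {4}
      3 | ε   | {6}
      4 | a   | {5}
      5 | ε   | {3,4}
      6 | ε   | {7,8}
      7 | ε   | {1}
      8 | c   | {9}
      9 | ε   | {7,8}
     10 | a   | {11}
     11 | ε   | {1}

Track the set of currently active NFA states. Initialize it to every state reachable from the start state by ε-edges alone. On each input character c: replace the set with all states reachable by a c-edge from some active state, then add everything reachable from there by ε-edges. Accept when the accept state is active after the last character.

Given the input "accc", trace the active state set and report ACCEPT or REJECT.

Answer: ACCEPT

Trace:
S₀ = ε-closure({0}) = {0,2,4,10}
'a' @ 1: {1,3,4,5,6,7,8,11}  (accept∈set)
'c' @ 2: {1,7,8,9}  (accept∈set)
'c' @ 3: {1,7,8,9}  (accept∈set)
'c' @ 4: {1,7,8,9}  (accept∈set)
end set {1,7,8,9} — state 1 in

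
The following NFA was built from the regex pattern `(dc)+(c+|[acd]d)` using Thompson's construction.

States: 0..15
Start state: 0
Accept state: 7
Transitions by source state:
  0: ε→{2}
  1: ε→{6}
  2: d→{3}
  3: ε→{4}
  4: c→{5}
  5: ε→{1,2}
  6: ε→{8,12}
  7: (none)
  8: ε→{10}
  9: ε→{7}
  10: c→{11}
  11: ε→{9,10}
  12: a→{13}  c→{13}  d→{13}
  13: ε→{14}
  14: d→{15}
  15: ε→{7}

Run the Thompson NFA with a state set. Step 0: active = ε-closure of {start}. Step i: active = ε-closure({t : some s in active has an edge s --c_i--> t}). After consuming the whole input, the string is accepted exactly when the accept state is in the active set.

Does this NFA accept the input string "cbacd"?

initial (ε-close {0}): {0,2}
'c' @ 1: {}  — dead — no transitions
rest 'bacd' ignored (set empty)
after full input: {}  (accept=7 not in)

Answer: REJECT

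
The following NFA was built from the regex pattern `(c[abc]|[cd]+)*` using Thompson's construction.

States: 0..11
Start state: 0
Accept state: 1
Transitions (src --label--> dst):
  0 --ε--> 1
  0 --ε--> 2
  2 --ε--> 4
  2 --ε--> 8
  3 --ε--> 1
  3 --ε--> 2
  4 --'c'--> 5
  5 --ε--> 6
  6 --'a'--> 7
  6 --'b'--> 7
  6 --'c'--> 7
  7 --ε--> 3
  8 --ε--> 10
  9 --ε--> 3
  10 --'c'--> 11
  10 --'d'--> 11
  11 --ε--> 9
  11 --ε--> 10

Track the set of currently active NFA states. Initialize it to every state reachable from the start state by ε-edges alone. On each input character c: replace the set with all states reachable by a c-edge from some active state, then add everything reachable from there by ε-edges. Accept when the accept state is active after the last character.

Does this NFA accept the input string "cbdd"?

S₀ = ε-closure({0}) = {0,1,2,4,8,10}
'c' @ 1: {1,2,3,4,5,6,8,9,10,11}  (accept∈set)
'b' @ 2: {1,2,3,4,7,8,10}  (accept∈set)
'd' @ 3: {1,2,3,4,8,9,10,11}  (accept∈set)
'd' @ 4: {1,2,3,4,8,9,10,11}  (accept∈set)
final: {1,2,3,4,8,9,10,11}; accept 1 in set

Answer: ACCEPT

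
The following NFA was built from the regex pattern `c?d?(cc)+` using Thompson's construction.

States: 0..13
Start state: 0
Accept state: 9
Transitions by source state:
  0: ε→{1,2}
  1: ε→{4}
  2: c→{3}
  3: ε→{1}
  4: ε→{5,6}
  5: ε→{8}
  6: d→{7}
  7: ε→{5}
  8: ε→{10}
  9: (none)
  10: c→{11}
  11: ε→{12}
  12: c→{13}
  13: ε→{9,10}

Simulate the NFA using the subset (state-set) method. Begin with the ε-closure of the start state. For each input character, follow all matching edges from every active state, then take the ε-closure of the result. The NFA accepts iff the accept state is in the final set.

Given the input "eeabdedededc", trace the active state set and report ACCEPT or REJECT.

Answer: REJECT

Steps:
S₀ = ε-closure({0}) = {0,1,2,4,5,6,8,10}
'e' @ 1: {}  — state set empty
rest 'eabdedededc' ignored (set empty)
after full input: {}  (accept=9 not in)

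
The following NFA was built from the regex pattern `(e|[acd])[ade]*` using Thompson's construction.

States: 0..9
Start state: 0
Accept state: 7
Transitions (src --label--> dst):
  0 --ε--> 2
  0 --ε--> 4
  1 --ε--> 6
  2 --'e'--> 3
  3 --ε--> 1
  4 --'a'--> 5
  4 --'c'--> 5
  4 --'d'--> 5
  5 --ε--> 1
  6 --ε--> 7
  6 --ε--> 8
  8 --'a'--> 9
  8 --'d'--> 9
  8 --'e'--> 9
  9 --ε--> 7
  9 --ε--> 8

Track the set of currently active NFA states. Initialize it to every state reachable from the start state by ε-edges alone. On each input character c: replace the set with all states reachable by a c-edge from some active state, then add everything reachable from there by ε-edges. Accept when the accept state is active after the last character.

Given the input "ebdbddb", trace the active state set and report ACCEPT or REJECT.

initial (ε-close {0}): {0,2,4}
'e' @ 1: {1,3,6,7,8}  [accepting]
'b' @ 2: {}  — no active states
rest 'dbddb' ignored (set empty)
after full input: {}  (accept=7 not in)

Answer: REJECT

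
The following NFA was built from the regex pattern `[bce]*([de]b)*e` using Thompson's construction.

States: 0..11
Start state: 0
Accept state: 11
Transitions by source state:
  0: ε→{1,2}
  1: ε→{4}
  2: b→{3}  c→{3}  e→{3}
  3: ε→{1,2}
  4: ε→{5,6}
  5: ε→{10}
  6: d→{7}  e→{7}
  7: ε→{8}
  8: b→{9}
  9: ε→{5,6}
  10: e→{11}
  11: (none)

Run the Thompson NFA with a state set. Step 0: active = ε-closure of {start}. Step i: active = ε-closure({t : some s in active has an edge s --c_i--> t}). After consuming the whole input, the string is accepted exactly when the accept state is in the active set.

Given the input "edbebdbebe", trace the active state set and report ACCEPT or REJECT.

Answer: ACCEPT

Derivation:
initial (ε-close {0}): {0,1,2,4,5,6,10}
'e' @ 1: {1,2,3,4,5,6,7,8,10,11}  [accepting]
'd' @ 2: {7,8}
'b' @ 3: {5,6,9,10}
'e' @ 4: {7,8,11}  [accepting]
'b' @ 5: {5,6,9,10}
'd' @ 6: {7,8}
'b' @ 7: {5,6,9,10}
'e' @ 8: {7,8,11}  [accepting]
'b' @ 9: {5,6,9,10}
'e' @ 10: {7,8,11}  [accepting]
final: {7,8,11}; accept 11 in set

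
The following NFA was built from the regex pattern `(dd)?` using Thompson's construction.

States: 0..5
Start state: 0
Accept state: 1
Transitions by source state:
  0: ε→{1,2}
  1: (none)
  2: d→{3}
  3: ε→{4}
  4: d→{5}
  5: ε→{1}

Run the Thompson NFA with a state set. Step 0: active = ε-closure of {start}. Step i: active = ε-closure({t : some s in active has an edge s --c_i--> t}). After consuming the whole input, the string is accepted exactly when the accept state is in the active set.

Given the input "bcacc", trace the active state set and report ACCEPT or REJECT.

Answer: REJECT

Steps:
start: ε-closure({0}) = {0,1,2}
'b' @ 1: {}  — dead — no transitions
rest 'cacc' ignored (set empty)
after full input: {}  (accept=1 not in)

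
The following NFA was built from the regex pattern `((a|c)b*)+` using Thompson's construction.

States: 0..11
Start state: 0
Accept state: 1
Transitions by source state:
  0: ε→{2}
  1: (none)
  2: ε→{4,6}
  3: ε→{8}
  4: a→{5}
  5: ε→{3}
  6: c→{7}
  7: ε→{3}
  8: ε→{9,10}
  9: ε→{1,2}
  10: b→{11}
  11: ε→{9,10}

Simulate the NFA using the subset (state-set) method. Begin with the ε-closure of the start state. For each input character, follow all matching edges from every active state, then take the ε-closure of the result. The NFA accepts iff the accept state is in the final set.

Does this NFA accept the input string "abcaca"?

Answer: ACCEPT

Steps:
start: ε-closure({0}) = {0,2,4,6}
'a' @ 1: {1,2,3,4,5,6,8,9,10}  [accepting]
'b' @ 2: {1,2,4,6,9,10,11}  [accepting]
'c' @ 3: {1,2,3,4,6,7,8,9,10}  [accepting]
'a' @ 4: {1,2,3,4,5,6,8,9,10}  [accepting]
'c' @ 5: {1,2,3,4,6,7,8,9,10}  [accepting]
'a' @ 6: {1,2,3,4,5,6,8,9,10}  [accepting]
end set {1,2,3,4,5,6,8,9,10} — state 1 in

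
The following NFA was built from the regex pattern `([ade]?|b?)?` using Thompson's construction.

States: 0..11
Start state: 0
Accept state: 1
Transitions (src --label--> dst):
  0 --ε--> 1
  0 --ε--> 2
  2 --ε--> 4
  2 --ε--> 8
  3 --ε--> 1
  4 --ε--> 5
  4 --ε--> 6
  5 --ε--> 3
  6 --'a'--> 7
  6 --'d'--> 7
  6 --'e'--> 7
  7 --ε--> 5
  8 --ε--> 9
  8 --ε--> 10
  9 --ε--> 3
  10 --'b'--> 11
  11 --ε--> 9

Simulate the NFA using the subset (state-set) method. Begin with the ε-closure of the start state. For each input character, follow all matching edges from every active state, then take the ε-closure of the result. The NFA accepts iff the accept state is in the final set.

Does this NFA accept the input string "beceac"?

Answer: REJECT

Steps:
S₀ = ε-closure({0}) = {0,1,2,3,4,5,6,8,9,10}
'b' @ 1: {1,3,9,11}  (accept∈set)
'e' @ 2: {}  — no active states
rest 'ceac' ignored (set empty)
final: {}; accept 1 not in set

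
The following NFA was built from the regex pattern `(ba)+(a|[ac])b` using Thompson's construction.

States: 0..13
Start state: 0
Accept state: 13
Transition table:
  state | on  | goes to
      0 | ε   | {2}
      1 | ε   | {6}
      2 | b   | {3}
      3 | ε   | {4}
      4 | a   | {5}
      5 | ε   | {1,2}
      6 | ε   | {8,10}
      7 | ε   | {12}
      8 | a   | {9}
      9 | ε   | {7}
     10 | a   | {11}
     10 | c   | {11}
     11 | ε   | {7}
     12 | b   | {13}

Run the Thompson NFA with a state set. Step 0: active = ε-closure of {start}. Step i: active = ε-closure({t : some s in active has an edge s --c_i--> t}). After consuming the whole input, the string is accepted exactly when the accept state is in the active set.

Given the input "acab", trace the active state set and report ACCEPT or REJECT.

Answer: REJECT

Trace:
start: ε-closure({0}) = {0,2}
'a' @ 1: {}  — dead — no transitions
rest 'cab' ignored (set empty)
end set {} — state 13 not in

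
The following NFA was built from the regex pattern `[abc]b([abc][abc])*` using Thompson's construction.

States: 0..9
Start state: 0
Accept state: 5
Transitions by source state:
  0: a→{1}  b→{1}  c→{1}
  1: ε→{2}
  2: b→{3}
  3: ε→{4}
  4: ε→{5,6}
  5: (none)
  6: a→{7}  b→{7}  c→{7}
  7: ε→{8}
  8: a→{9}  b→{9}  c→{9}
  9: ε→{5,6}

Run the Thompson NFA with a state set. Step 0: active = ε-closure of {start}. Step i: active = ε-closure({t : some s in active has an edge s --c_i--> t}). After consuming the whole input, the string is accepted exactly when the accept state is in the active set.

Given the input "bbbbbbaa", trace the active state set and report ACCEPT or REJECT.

initial (ε-close {0}): {0}
'b' @ 1: {1,2}
'b' @ 2: {3,4,5,6}  (accept∈set)
'b' @ 3: {7,8}
'b' @ 4: {5,6,9}  (accept∈set)
'b' @ 5: {7,8}
'b' @ 6: {5,6,9}  (accept∈set)
'a' @ 7: {7,8}
'a' @ 8: {5,6,9}  (accept∈set)
final: {5,6,9}; accept 5 in set

Answer: ACCEPT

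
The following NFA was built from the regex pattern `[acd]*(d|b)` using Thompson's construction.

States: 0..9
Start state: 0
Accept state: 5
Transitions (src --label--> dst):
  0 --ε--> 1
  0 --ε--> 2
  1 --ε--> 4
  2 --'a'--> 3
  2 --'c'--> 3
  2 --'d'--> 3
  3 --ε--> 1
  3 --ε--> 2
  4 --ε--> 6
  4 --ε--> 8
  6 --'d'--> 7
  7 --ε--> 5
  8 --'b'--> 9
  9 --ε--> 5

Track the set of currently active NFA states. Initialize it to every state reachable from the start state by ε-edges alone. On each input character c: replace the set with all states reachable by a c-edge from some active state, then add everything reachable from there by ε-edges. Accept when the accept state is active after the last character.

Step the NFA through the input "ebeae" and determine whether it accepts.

Answer: REJECT

Derivation:
start: ε-closure({0}) = {0,1,2,4,6,8}
'e' @ 1: {}  — dead — no transitions
rest 'beae' ignored (set empty)
end set {} — state 5 not in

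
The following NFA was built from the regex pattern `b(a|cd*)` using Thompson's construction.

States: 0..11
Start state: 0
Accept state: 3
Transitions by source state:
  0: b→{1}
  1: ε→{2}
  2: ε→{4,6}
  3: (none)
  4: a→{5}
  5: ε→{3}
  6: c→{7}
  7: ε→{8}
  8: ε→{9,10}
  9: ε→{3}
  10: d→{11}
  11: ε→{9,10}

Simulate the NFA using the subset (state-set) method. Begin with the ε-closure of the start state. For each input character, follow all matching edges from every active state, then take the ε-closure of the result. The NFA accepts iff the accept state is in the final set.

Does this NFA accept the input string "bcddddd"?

Answer: ACCEPT

Steps:
start: ε-closure({0}) = {0}
'b' @ 1: {1,2,4,6}
'c' @ 2: {3,7,8,9,10}  [accepting]
'd' @ 3: {3,9,10,11}  [accepting]
'd' @ 4: {3,9,10,11}  [accepting]
'd' @ 5: {3,9,10,11}  [accepting]
'd' @ 6: {3,9,10,11}  [accepting]
'd' @ 7: {3,9,10,11}  [accepting]
end set {3,9,10,11} — state 3 in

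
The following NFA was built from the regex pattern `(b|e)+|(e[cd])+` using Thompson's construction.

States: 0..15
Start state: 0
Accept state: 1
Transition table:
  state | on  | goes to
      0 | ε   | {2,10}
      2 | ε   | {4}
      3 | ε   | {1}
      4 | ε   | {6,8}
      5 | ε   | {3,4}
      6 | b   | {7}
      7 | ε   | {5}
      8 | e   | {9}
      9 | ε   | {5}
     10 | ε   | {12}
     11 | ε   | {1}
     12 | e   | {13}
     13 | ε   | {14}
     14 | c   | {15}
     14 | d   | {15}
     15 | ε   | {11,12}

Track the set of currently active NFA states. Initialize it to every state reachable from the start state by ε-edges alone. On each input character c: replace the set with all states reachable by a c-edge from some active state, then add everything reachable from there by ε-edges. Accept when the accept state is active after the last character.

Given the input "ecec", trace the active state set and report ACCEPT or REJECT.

initial (ε-close {0}): {0,2,4,6,8,10,12}
'e' @ 1: {1,3,4,5,6,8,9,13,14}  (accept∈set)
'c' @ 2: {1,11,12,15}  (accept∈set)
'e' @ 3: {13,14}
'c' @ 4: {1,11,12,15}  (accept∈set)
end set {1,11,12,15} — state 1 in

Answer: ACCEPT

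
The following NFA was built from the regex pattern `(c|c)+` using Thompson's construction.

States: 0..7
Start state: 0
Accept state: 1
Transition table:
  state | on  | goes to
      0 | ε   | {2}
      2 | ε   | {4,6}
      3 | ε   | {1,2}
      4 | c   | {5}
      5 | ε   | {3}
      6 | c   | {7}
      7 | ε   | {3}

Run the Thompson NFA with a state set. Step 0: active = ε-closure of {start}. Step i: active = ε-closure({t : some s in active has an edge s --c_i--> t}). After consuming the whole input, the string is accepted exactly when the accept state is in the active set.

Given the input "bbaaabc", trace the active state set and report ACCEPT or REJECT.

start: ε-closure({0}) = {0,2,4,6}
'b' @ 1: {}  — state set empty
rest 'baaabc' ignored (set empty)
after full input: {}  (accept=1 not in)

Answer: REJECT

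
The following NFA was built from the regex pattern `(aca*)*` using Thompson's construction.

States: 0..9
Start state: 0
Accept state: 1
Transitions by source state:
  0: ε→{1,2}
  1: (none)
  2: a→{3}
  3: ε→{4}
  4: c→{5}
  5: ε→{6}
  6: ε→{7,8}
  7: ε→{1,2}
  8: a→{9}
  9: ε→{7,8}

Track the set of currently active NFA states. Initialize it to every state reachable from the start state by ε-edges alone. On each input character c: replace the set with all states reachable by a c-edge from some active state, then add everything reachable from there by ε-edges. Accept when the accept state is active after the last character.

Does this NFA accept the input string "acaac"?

Answer: ACCEPT

Steps:
initial (ε-close {0}): {0,1,2}
'a' @ 1: {3,4}
'c' @ 2: {1,2,5,6,7,8}  ✓accept
'a' @ 3: {1,2,3,4,7,8,9}  ✓accept
'a' @ 4: {1,2,3,4,7,8,9}  ✓accept
'c' @ 5: {1,2,5,6,7,8}  ✓accept
final: {1,2,5,6,7,8}; accept 1 in set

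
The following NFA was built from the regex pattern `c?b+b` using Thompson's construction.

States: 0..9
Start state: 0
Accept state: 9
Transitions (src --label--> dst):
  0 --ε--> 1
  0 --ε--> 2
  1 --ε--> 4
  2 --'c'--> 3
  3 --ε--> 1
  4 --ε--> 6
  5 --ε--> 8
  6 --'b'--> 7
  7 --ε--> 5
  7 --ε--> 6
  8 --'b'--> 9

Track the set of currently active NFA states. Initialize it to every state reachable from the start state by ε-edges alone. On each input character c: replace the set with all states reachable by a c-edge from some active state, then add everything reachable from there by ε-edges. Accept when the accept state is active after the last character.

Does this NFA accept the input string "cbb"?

start: ε-closure({0}) = {0,1,2,4,6}
'c' @ 1: {1,3,4,6}
'b' @ 2: {5,6,7,8}
'b' @ 3: {5,6,7,8,9}  [accepting]
final: {5,6,7,8,9}; accept 9 in set

Answer: ACCEPT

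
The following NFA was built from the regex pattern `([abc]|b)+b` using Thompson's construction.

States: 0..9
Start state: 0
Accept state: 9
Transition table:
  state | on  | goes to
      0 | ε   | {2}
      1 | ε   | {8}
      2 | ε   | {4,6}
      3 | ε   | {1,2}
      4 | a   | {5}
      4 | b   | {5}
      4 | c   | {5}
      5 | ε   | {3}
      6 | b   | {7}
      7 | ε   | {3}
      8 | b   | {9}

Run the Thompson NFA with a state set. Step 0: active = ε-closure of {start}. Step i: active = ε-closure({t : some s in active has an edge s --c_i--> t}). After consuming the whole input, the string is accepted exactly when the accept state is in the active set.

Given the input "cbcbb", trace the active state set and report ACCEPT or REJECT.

Answer: ACCEPT

Trace:
S₀ = ε-closure({0}) = {0,2,4,6}
'c' @ 1: {1,2,3,4,5,6,8}
'b' @ 2: {1,2,3,4,5,6,7,8,9}  (accept∈set)
'c' @ 3: {1,2,3,4,5,6,8}
'b' @ 4: {1,2,3,4,5,6,7,8,9}  (accept∈set)
'b' @ 5: {1,2,3,4,5,6,7,8,9}  (accept∈set)
after full input: {1,2,3,4,5,6,7,8,9}  (accept=9 in)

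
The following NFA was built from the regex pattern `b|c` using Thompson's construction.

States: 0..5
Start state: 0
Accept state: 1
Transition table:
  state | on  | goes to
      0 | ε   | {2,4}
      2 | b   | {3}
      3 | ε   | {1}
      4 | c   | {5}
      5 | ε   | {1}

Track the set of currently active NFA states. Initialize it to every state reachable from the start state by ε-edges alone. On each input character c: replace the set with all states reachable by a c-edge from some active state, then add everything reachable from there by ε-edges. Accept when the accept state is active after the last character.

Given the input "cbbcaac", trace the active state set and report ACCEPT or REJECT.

Answer: REJECT

Trace:
S₀ = ε-closure({0}) = {0,2,4}
'c' @ 1: {1,5}  (accept∈set)
'b' @ 2: {}  — dead — no transitions
rest 'bcaac' ignored (set empty)
end set {} — state 1 not in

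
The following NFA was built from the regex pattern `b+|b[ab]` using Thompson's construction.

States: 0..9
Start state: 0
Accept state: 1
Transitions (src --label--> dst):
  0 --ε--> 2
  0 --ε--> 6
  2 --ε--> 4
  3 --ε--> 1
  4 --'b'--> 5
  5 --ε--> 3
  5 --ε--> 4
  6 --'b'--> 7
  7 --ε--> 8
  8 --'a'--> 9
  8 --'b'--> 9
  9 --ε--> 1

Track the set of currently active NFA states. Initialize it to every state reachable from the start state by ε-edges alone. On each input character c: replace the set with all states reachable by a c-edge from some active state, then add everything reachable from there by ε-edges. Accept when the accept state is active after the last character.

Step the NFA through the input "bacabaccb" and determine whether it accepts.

initial (ε-close {0}): {0,2,4,6}
'b' @ 1: {1,3,4,5,7,8}  (accept∈set)
'a' @ 2: {1,9}  (accept∈set)
'c' @ 3: {}  — no active states
rest 'abaccb' ignored (set empty)
after full input: {}  (accept=1 not in)

Answer: REJECT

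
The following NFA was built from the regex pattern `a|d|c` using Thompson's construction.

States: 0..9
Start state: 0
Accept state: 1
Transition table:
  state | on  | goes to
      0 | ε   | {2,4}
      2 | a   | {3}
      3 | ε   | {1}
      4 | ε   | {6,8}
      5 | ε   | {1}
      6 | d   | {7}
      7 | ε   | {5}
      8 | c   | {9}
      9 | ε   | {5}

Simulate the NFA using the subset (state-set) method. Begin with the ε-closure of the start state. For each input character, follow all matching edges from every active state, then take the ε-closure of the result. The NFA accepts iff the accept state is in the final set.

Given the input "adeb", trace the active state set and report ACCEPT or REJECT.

Answer: REJECT

Steps:
S₀ = ε-closure({0}) = {0,2,4,6,8}
'a' @ 1: {1,3}  (accept∈set)
'd' @ 2: {}  — dead — no transitions
rest 'eb' ignored (set empty)
end set {} — state 1 not in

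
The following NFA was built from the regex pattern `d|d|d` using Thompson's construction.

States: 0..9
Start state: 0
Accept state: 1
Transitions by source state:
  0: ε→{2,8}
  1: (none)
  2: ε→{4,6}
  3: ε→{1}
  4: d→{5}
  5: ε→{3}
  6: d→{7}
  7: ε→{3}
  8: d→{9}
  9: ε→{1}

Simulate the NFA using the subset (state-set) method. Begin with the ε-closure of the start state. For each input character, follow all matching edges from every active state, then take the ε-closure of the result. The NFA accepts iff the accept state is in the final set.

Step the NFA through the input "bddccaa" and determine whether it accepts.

start: ε-closure({0}) = {0,2,4,6,8}
'b' @ 1: {}  — dead — no transitions
rest 'ddccaa' ignored (set empty)
after full input: {}  (accept=1 not in)

Answer: REJECT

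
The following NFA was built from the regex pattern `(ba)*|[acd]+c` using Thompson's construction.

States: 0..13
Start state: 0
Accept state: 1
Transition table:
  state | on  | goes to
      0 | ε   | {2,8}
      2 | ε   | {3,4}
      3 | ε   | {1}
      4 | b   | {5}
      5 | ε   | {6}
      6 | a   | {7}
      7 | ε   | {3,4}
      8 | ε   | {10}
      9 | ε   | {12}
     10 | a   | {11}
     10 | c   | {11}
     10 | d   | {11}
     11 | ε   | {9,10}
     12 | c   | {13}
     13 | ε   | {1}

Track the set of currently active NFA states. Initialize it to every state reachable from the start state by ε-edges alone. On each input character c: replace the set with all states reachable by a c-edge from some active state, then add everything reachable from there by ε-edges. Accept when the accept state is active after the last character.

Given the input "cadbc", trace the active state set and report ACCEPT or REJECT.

initial (ε-close {0}): {0,1,2,3,4,8,10}
'c' @ 1: {9,10,11,12}
'a' @ 2: {9,10,11,12}
'd' @ 3: {9,10,11,12}
'b' @ 4: {}  — dead — no transitions
rest 'c' ignored (set empty)
after full input: {}  (accept=1 not in)

Answer: REJECT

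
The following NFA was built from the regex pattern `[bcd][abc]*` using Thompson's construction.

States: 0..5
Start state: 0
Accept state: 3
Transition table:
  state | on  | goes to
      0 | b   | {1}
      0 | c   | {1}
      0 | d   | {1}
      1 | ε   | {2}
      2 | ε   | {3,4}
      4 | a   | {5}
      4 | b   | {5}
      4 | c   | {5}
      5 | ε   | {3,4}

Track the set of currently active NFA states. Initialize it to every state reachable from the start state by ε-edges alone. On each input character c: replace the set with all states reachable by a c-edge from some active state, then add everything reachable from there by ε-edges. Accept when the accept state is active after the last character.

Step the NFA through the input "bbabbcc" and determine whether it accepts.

initial (ε-close {0}): {0}
'b' @ 1: {1,2,3,4}  [accepting]
'b' @ 2: {3,4,5}  [accepting]
'a' @ 3: {3,4,5}  [accepting]
'b' @ 4: {3,4,5}  [accepting]
'b' @ 5: {3,4,5}  [accepting]
'c' @ 6: {3,4,5}  [accepting]
'c' @ 7: {3,4,5}  [accepting]
final: {3,4,5}; accept 3 in set

Answer: ACCEPT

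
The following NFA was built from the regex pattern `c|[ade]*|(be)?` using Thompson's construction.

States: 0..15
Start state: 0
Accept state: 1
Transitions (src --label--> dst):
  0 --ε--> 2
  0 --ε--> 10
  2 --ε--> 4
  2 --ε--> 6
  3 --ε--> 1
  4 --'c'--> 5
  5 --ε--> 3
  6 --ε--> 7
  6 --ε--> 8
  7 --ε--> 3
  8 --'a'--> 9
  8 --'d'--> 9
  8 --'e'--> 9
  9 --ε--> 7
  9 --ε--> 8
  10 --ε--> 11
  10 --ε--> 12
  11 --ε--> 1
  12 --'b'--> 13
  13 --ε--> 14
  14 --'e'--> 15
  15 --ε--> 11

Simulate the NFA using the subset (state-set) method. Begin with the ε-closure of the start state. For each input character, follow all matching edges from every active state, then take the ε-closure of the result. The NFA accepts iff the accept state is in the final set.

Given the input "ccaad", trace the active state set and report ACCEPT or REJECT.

S₀ = ε-closure({0}) = {0,1,2,3,4,6,7,8,10,11,12}
'c' @ 1: {1,3,5}  (accept∈set)
'c' @ 2: {}  — state set empty
rest 'aad' ignored (set empty)
after full input: {}  (accept=1 not in)

Answer: REJECT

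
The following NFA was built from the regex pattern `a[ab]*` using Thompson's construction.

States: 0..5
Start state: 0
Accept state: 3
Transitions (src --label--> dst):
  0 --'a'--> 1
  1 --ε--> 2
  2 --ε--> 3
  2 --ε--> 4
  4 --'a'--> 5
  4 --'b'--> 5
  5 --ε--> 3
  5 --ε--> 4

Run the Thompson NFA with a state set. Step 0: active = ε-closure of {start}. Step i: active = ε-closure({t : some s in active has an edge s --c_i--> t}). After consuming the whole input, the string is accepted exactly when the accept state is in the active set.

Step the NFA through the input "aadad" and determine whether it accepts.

Answer: REJECT

Steps:
S₀ = ε-closure({0}) = {0}
'a' @ 1: {1,2,3,4}  (accept∈set)
'a' @ 2: {3,4,5}  (accept∈set)
'd' @ 3: {}  — state set empty
rest 'ad' ignored (set empty)
end set {} — state 3 not in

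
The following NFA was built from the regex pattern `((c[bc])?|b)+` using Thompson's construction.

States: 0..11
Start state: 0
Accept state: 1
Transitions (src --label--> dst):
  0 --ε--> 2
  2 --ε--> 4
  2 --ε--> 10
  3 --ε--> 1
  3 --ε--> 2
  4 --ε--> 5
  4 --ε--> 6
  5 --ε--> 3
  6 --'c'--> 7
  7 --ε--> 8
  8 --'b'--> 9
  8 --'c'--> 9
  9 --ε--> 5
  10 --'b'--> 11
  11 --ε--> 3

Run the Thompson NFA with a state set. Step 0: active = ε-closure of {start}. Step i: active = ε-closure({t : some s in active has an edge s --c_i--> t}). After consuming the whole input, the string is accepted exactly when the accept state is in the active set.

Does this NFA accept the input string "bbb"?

start: ε-closure({0}) = {0,1,2,3,4,5,6,10}
'b' @ 1: {1,2,3,4,5,6,10,11}  (accept∈set)
'b' @ 2: {1,2,3,4,5,6,10,11}  (accept∈set)
'b' @ 3: {1,2,3,4,5,6,10,11}  (accept∈set)
final: {1,2,3,4,5,6,10,11}; accept 1 in set

Answer: ACCEPT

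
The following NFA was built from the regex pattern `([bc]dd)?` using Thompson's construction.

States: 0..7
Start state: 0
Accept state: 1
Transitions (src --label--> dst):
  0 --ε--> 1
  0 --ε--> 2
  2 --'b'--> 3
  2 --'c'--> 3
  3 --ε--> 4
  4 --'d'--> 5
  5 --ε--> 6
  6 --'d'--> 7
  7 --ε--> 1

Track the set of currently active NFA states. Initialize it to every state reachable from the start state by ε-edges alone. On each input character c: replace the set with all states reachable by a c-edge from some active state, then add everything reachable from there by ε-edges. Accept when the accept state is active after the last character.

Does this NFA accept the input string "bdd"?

start: ε-closure({0}) = {0,1,2}
'b' @ 1: {3,4}
'd' @ 2: {5,6}
'd' @ 3: {1,7}  (accept∈set)
final: {1,7}; accept 1 in set

Answer: ACCEPT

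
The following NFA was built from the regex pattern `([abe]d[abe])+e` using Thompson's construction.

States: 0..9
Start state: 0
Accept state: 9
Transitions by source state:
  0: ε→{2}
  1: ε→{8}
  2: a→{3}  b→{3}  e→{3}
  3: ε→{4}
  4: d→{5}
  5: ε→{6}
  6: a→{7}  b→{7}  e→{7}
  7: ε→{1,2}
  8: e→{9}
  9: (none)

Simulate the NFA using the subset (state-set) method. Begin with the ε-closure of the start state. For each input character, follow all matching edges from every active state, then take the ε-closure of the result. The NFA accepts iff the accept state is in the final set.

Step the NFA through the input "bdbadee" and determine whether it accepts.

initial (ε-close {0}): {0,2}
'b' @ 1: {3,4}
'd' @ 2: {5,6}
'b' @ 3: {1,2,7,8}
'a' @ 4: {3,4}
'd' @ 5: {5,6}
'e' @ 6: {1,2,7,8}
'e' @ 7: {3,4,9}  (accept∈set)
final: {3,4,9}; accept 9 in set

Answer: ACCEPT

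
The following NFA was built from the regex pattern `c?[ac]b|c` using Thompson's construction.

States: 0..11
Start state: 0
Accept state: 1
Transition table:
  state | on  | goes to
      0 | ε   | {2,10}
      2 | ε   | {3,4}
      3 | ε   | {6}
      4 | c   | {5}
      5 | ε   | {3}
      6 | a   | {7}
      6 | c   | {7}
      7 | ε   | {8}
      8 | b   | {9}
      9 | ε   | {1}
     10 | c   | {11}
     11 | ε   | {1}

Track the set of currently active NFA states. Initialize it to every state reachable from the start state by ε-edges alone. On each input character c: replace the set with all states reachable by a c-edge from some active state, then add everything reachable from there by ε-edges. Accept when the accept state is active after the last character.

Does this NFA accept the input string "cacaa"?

Answer: REJECT

Derivation:
start: ε-closure({0}) = {0,2,3,4,6,10}
'c' @ 1: {1,3,5,6,7,8,11}  (accept∈set)
'a' @ 2: {7,8}
'c' @ 3: {}  — dead — no transitions
rest 'aa' ignored (set empty)
final: {}; accept 1 not in set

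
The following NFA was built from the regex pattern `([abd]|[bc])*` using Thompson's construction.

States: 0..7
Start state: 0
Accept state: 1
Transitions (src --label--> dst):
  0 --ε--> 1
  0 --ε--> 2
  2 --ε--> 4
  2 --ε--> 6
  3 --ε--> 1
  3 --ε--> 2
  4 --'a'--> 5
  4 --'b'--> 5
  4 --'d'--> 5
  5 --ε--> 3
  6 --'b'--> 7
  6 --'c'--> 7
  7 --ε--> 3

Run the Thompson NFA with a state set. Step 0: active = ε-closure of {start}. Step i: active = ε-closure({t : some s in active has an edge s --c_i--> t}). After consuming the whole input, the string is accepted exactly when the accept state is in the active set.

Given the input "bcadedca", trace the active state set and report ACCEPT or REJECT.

Answer: REJECT

Derivation:
start: ε-closure({0}) = {0,1,2,4,6}
'b' @ 1: {1,2,3,4,5,6,7}  ✓accept
'c' @ 2: {1,2,3,4,6,7}  ✓accept
'a' @ 3: {1,2,3,4,5,6}  ✓accept
'd' @ 4: {1,2,3,4,5,6}  ✓accept
'e' @ 5: {}  — dead — no transitions
rest 'dca' ignored (set empty)
final: {}; accept 1 not in set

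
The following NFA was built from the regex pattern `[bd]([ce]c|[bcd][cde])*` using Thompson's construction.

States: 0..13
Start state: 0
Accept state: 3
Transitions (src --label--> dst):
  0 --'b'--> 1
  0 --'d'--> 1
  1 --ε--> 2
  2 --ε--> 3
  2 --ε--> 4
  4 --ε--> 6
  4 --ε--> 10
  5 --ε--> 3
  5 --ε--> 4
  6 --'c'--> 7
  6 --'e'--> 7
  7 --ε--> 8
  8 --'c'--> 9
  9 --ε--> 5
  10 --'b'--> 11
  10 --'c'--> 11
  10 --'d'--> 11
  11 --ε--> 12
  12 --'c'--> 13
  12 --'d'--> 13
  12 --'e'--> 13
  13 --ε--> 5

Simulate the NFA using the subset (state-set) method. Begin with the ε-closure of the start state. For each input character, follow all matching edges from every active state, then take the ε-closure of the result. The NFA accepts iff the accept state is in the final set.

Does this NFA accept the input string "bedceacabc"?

Answer: REJECT

Trace:
S₀ = ε-closure({0}) = {0}
'b' @ 1: {1,2,3,4,6,10}  (accept∈set)
'e' @ 2: {7,8}
'd' @ 3: {}  — no active states
rest 'ceacabc' ignored (set empty)
final: {}; accept 3 not in set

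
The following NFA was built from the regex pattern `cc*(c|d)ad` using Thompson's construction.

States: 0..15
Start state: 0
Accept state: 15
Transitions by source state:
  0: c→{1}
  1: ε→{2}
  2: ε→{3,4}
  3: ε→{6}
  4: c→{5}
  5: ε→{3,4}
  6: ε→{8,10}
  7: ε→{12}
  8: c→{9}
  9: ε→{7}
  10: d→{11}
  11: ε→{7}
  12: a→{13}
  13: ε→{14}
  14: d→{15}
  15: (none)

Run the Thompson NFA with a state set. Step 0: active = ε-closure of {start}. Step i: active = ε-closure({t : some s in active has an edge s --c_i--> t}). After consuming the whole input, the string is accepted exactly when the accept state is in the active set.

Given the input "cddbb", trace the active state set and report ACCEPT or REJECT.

Answer: REJECT

Steps:
start: ε-closure({0}) = {0}
'c' @ 1: {1,2,3,4,6,8,10}
'd' @ 2: {7,11,12}
'd' @ 3: {}  — state set empty
rest 'bb' ignored (set empty)
final: {}; accept 15 not in set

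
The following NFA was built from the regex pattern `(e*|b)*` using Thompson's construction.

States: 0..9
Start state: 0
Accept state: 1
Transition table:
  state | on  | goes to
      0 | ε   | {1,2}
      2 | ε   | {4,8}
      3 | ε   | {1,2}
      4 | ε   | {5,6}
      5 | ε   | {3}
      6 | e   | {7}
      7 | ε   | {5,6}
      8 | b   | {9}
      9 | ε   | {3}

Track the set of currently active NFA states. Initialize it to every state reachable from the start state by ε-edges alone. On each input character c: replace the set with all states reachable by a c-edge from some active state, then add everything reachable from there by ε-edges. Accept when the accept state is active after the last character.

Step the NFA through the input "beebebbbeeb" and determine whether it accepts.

Answer: ACCEPT

Trace:
start: ε-closure({0}) = {0,1,2,3,4,5,6,8}
'b' @ 1: {1,2,3,4,5,6,8,9}  (accept∈set)
'e' @ 2: {1,2,3,4,5,6,7,8}  (accept∈set)
'e' @ 3: {1,2,3,4,5,6,7,8}  (accept∈set)
'b' @ 4: {1,2,3,4,5,6,8,9}  (accept∈set)
'e' @ 5: {1,2,3,4,5,6,7,8}  (accept∈set)
'b' @ 6: {1,2,3,4,5,6,8,9}  (accept∈set)
'b' @ 7: {1,2,3,4,5,6,8,9}  (accept∈set)
'b' @ 8: {1,2,3,4,5,6,8,9}  (accept∈set)
'e' @ 9: {1,2,3,4,5,6,7,8}  (accept∈set)
'e' @ 10: {1,2,3,4,5,6,7,8}  (accept∈set)
'b' @ 11: {1,2,3,4,5,6,8,9}  (accept∈set)
after full input: {1,2,3,4,5,6,8,9}  (accept=1 in)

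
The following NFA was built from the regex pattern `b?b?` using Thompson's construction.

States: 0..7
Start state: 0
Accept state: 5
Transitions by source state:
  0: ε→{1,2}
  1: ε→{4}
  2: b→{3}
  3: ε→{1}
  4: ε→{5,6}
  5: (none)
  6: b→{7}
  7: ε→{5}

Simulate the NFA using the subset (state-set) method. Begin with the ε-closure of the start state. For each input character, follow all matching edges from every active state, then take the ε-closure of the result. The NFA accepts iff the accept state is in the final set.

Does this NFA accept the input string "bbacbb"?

Answer: REJECT

Derivation:
initial (ε-close {0}): {0,1,2,4,5,6}
'b' @ 1: {1,3,4,5,6,7}  ✓accept
'b' @ 2: {5,7}  ✓accept
'a' @ 3: {}  — dead — no transitions
rest 'cbb' ignored (set empty)
end set {} — state 5 not in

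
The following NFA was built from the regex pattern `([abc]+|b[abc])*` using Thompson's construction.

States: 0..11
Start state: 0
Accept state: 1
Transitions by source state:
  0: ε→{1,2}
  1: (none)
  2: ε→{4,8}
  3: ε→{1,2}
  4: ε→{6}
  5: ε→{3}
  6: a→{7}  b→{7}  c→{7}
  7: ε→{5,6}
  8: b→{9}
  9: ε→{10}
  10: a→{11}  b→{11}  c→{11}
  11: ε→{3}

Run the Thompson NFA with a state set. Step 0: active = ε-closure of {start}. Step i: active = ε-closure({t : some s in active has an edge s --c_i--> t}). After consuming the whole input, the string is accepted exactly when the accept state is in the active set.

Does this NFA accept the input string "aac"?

initial (ε-close {0}): {0,1,2,4,6,8}
'a' @ 1: {1,2,3,4,5,6,7,8}  ✓accept
'a' @ 2: {1,2,3,4,5,6,7,8}  ✓accept
'c' @ 3: {1,2,3,4,5,6,7,8}  ✓accept
after full input: {1,2,3,4,5,6,7,8}  (accept=1 in)

Answer: ACCEPT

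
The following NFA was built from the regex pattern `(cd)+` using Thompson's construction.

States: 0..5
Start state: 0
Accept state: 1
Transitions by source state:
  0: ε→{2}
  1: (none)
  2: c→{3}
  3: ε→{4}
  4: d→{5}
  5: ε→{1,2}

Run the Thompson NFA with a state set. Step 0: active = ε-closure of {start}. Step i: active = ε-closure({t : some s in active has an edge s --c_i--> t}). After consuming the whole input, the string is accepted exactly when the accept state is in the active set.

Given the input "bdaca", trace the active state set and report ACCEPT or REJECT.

initial (ε-close {0}): {0,2}
'b' @ 1: {}  — no active states
rest 'daca' ignored (set empty)
final: {}; accept 1 not in set

Answer: REJECT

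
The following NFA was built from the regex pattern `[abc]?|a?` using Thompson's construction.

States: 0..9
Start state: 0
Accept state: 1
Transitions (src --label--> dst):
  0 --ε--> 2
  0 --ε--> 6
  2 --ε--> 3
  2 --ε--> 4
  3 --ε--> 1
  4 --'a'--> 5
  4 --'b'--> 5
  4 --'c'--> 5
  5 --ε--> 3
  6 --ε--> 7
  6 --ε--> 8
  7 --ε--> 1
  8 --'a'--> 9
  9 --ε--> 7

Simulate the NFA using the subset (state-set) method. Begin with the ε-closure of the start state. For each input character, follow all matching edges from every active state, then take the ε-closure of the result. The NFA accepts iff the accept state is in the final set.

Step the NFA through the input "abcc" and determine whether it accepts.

initial (ε-close {0}): {0,1,2,3,4,6,7,8}
'a' @ 1: {1,3,5,7,9}  [accepting]
'b' @ 2: {}  — dead — no transitions
rest 'cc' ignored (set empty)
end set {} — state 1 not in

Answer: REJECT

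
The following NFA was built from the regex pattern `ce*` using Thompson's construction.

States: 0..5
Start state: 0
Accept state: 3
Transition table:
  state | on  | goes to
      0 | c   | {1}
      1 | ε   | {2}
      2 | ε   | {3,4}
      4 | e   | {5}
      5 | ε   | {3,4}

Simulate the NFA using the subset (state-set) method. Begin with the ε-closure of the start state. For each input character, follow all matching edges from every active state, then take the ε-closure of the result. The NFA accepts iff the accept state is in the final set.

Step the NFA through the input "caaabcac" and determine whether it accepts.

S₀ = ε-closure({0}) = {0}
'c' @ 1: {1,2,3,4}  (accept∈set)
'a' @ 2: {}  — no active states
rest 'aabcac' ignored (set empty)
end set {} — state 3 not in

Answer: REJECT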